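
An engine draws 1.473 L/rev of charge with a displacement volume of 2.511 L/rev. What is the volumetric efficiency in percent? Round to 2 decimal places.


eta_v = (V_actual / V_disp) * 100
Ratio = 1.473 / 2.511 = 0.5866
eta_v = 0.5866 * 100 = 58.66%


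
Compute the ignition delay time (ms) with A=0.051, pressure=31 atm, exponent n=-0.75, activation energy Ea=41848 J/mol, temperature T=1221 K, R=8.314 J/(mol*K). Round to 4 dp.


tau = A * P^n * exp(Ea/(R*T))
P^n = 31^(-0.75) = 0.07611649
Ea/(R*T) = 41848/(8.314*1221) = 4.122389
exp(Ea/(R*T)) = 61.706514
tau = 0.051 * 0.07611649 * 61.706514 = 0.2395 ms


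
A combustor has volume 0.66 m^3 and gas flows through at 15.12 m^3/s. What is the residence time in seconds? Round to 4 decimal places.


tau = V / Q_flow
tau = 0.66 / 15.12 = 0.0437 s


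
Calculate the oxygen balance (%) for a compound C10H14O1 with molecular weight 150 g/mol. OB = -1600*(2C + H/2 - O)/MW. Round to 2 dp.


OB = -1600 * (2C + H/2 - O) / MW
Inner = 2*10 + 14/2 - 1 = 26.00
OB = -1600 * 26.00 / 150 = -277.33%


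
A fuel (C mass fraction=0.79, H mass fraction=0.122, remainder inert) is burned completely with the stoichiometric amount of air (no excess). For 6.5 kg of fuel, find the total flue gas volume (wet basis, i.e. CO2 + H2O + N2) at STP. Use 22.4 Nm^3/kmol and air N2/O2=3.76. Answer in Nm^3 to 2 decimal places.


Per kg fuel: CO2 = (C/12 kmol)*22.4 = (0.79/12)*22.4 = 1.47467 Nm^3
Per kg fuel: H2O = (H/2 kmol)*22.4 = (0.122/2)*22.4 = 1.36640 Nm^3
O2 needed per kg fuel = C/12 + H/4 = 0.79/12 + 0.122/4 = 0.09633333 kmol
Per kg fuel: N2 = O2*3.76*22.4 = 0.09633333*3.76*22.4 = 8.11358 Nm^3
Total per kg = 1.47467 + 1.36640 + 8.11358 = 10.95465 Nm^3
Total = 10.95465 * 6.5 = 71.21 Nm^3


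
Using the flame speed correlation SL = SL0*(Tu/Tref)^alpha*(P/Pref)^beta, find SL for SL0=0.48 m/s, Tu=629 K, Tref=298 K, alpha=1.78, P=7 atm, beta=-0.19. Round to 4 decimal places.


SL = SL0 * (Tu/Tref)^alpha * (P/Pref)^beta
T ratio = 629/298 = 2.11073826
(T ratio)^alpha = 2.11073826^1.78 = 3.780012
(P/Pref)^beta = 7^(-0.19) = 0.690926
SL = 0.48 * 3.780012 * 0.690926 = 1.2536 m/s


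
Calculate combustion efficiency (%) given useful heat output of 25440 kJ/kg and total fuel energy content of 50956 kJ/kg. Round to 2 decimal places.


Efficiency = (Q_useful / Q_fuel) * 100
Efficiency = (25440 / 50956) * 100
Efficiency = 0.4993 * 100 = 49.93%


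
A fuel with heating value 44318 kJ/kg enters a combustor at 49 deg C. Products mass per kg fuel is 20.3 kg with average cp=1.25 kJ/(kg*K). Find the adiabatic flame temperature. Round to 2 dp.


T_ad = T_in + Hc / (m_p * cp)
Denominator = 20.3 * 1.25 = 25.3750
Temperature rise = 44318 / 25.3750 = 1746.52 K
T_ad = 49 + 1746.52 = 1795.52 deg C


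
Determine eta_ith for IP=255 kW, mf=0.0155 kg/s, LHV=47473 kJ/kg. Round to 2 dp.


eta_ith = (IP / (mf * LHV)) * 100
Denominator = 0.0155 * 47473 = 735.8315 kW
eta_ith = (255 / 735.8315) * 100 = 34.65%


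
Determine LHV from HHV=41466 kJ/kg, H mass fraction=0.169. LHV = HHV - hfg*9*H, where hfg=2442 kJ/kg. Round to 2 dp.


LHV = HHV - hfg * 9 * H
Water correction = 2442 * 9 * 0.169 = 3714.282 kJ/kg
LHV = 41466 - 3714.282 = 37751.72 kJ/kg


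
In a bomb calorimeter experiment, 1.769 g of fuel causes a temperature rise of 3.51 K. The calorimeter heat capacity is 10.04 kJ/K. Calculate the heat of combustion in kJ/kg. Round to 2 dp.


Hc = C_cal * delta_T / m_fuel
Q_released = 10.04 * 3.51 = 35.2404 kJ
m_fuel = 1.769 g = 1.769/1000 kg = 0.001769 kg
Hc = 35.2404 / 0.001769 = 19921.09 kJ/kg


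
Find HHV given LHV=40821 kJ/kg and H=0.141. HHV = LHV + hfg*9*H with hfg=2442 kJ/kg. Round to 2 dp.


HHV = LHV + hfg * 9 * H
Water addition = 2442 * 9 * 0.141 = 3098.898 kJ/kg
HHV = 40821 + 3098.898 = 43919.90 kJ/kg


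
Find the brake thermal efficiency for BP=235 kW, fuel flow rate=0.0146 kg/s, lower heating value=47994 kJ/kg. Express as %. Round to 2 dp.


eta_BTE = (BP / (mf * LHV)) * 100
Denominator = 0.0146 * 47994 = 700.7124 kW
eta_BTE = (235 / 700.7124) * 100 = 33.54%


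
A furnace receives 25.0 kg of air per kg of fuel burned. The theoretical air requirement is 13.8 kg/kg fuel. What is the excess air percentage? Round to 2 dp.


Excess air = actual - stoichiometric = 25.0 - 13.8 = 11.20 kg/kg fuel
Excess air % = (excess / stoich) * 100 = (11.20 / 13.8) * 100 = 81.16%


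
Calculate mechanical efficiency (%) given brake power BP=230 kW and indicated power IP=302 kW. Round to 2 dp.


eta_mech = (BP / IP) * 100
Ratio = 230 / 302 = 0.7616
eta_mech = 0.7616 * 100 = 76.16%


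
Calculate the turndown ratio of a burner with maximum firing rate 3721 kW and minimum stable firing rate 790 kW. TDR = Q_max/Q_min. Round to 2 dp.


TDR = Q_max / Q_min
TDR = 3721 / 790 = 4.71


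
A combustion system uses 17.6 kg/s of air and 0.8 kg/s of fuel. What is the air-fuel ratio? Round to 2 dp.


AFR = m_air / m_fuel
AFR = 17.6 / 0.8 = 22.00


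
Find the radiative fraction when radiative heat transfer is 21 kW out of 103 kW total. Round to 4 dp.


f_rad = Q_rad / Q_total
f_rad = 21 / 103 = 0.2039


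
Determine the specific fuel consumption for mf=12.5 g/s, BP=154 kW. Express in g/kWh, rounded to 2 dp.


SFC = (mf / BP) * 3600
Rate = 12.5 / 154 = 0.081169 g/(s*kW)
SFC = 0.081169 * 3600 = 292.21 g/kWh


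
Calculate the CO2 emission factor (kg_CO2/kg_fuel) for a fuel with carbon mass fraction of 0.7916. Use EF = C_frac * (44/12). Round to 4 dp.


EF = C_frac * (M_CO2 / M_C)
EF = 0.7916 * (44/12)
EF = 0.7916 * 3.666667 = 2.9025 kg_CO2/kg_fuel


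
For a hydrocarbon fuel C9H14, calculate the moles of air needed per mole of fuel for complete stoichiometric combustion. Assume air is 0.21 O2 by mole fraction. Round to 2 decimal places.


Balanced combustion: C9H14 + 12.5 O2 -> 9 CO2 + 7 H2O
O2 needed = C + H/4 = 9 + 14/4 = 12.50 moles
Air moles = O2 / 0.21 = 12.50 / 0.21 = 59.52 moles air


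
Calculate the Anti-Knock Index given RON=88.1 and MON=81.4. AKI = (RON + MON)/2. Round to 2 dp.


AKI = (RON + MON) / 2
AKI = (88.1 + 81.4) / 2
AKI = 169.5 / 2 = 84.75


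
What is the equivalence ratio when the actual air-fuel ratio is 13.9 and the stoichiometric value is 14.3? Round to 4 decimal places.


phi = AFR_stoich / AFR_actual
phi = 14.3 / 13.9 = 1.0288


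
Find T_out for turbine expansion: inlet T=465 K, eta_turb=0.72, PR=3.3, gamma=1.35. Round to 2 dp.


T_out = T_in * (1 - eta * (1 - PR^(-(gamma-1)/gamma)))
Exponent = -(1.35-1)/1.35 = -0.25925926
PR^exp = 3.3^(-0.25925926) = 0.73378775
Factor = 1 - 0.72*(1 - 0.73378775) = 0.80832718
T_out = 465 * 0.80832718 = 375.87 K


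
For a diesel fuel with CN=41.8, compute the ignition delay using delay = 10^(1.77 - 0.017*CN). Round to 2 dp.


delay = 10^(1.77 - 0.017*CN)
Exponent = 1.77 - 0.017*41.8 = 1.0594
delay = 10^1.0594 = 11.47 ms


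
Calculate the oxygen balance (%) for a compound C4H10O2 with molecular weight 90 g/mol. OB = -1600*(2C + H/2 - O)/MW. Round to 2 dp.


OB = -1600 * (2C + H/2 - O) / MW
Inner = 2*4 + 10/2 - 2 = 11.00
OB = -1600 * 11.00 / 90 = -195.56%


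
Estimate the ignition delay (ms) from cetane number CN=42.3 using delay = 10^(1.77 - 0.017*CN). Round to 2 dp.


delay = 10^(1.77 - 0.017*CN)
Exponent = 1.77 - 0.017*42.3 = 1.0509
delay = 10^1.0509 = 11.24 ms


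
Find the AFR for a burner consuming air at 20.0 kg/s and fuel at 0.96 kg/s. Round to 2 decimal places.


AFR = m_air / m_fuel
AFR = 20.0 / 0.96 = 20.83


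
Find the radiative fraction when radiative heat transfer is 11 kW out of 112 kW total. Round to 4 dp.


f_rad = Q_rad / Q_total
f_rad = 11 / 112 = 0.0982


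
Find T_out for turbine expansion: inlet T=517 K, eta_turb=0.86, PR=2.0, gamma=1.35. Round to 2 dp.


T_out = T_in * (1 - eta * (1 - PR^(-(gamma-1)/gamma)))
Exponent = -(1.35-1)/1.35 = -0.25925926
PR^exp = 2.0^(-0.25925926) = 0.83551680
Factor = 1 - 0.86*(1 - 0.83551680) = 0.85854445
T_out = 517 * 0.85854445 = 443.87 K


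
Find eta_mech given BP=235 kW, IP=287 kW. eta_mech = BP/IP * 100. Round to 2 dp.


eta_mech = (BP / IP) * 100
Ratio = 235 / 287 = 0.8188
eta_mech = 0.8188 * 100 = 81.88%


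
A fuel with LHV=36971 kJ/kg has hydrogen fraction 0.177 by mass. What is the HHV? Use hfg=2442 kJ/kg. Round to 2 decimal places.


HHV = LHV + hfg * 9 * H
Water addition = 2442 * 9 * 0.177 = 3890.106 kJ/kg
HHV = 36971 + 3890.106 = 40861.11 kJ/kg


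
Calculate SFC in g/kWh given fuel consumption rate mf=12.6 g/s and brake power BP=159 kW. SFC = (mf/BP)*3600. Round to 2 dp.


SFC = (mf / BP) * 3600
Rate = 12.6 / 159 = 0.079245 g/(s*kW)
SFC = 0.079245 * 3600 = 285.28 g/kWh


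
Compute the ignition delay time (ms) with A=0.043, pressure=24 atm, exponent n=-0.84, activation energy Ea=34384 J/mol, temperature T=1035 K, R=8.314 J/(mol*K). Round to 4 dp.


tau = A * P^n * exp(Ea/(R*T))
P^n = 24^(-0.84) = 0.06928234
Ea/(R*T) = 34384/(8.314*1035) = 3.995821
exp(Ea/(R*T)) = 54.370462
tau = 0.043 * 0.06928234 * 54.370462 = 0.1620 ms


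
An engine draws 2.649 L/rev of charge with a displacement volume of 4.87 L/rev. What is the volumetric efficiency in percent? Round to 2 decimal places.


eta_v = (V_actual / V_disp) * 100
Ratio = 2.649 / 4.87 = 0.5439
eta_v = 0.5439 * 100 = 54.39%


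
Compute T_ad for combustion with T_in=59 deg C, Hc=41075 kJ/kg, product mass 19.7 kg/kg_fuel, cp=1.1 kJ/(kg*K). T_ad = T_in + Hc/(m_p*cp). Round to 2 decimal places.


T_ad = T_in + Hc / (m_p * cp)
Denominator = 19.7 * 1.1 = 21.6700
Temperature rise = 41075 / 21.6700 = 1895.48 K
T_ad = 59 + 1895.48 = 1954.48 deg C


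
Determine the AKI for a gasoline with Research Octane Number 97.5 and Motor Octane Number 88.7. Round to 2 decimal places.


AKI = (RON + MON) / 2
AKI = (97.5 + 88.7) / 2
AKI = 186.2 / 2 = 93.10


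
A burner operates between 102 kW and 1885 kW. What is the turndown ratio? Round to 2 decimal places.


TDR = Q_max / Q_min
TDR = 1885 / 102 = 18.48


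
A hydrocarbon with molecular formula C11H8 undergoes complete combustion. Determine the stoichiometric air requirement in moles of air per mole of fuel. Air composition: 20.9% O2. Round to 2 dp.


Balanced combustion: C11H8 + 13 O2 -> 11 CO2 + 4 H2O
O2 needed = C + H/4 = 11 + 8/4 = 13.00 moles
Air moles = O2 / 0.209 = 13.00 / 0.209 = 62.20 moles air


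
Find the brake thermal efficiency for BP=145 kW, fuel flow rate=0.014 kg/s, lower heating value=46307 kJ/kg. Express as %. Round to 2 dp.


eta_BTE = (BP / (mf * LHV)) * 100
Denominator = 0.014 * 46307 = 648.2980 kW
eta_BTE = (145 / 648.2980) * 100 = 22.37%


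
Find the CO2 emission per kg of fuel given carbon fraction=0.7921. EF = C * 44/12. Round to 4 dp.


EF = C_frac * (M_CO2 / M_C)
EF = 0.7921 * (44/12)
EF = 0.7921 * 3.666667 = 2.9044 kg_CO2/kg_fuel


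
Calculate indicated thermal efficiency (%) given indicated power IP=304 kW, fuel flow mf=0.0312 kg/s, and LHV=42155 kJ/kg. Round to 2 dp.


eta_ith = (IP / (mf * LHV)) * 100
Denominator = 0.0312 * 42155 = 1315.2360 kW
eta_ith = (304 / 1315.2360) * 100 = 23.11%


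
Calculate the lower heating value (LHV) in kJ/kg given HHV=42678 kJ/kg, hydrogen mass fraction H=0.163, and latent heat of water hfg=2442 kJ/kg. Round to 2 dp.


LHV = HHV - hfg * 9 * H
Water correction = 2442 * 9 * 0.163 = 3582.414 kJ/kg
LHV = 42678 - 3582.414 = 39095.59 kJ/kg


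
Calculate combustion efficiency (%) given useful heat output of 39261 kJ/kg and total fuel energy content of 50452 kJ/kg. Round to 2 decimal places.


Efficiency = (Q_useful / Q_fuel) * 100
Efficiency = (39261 / 50452) * 100
Efficiency = 0.7782 * 100 = 77.82%


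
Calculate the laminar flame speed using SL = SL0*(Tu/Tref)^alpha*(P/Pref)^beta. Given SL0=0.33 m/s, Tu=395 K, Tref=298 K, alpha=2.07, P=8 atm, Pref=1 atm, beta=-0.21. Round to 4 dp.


SL = SL0 * (Tu/Tref)^alpha * (P/Pref)^beta
T ratio = 395/298 = 1.32550336
(T ratio)^alpha = 1.32550336^2.07 = 1.791960
(P/Pref)^beta = 8^(-0.21) = 0.646176
SL = 0.33 * 1.791960 * 0.646176 = 0.3821 m/s


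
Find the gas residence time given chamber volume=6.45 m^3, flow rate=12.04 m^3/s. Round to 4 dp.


tau = V / Q_flow
tau = 6.45 / 12.04 = 0.5357 s


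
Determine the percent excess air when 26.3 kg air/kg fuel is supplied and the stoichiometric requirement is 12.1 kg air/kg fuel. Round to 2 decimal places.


Excess air = actual - stoichiometric = 26.3 - 12.1 = 14.20 kg/kg fuel
Excess air % = (excess / stoich) * 100 = (14.20 / 12.1) * 100 = 117.36%


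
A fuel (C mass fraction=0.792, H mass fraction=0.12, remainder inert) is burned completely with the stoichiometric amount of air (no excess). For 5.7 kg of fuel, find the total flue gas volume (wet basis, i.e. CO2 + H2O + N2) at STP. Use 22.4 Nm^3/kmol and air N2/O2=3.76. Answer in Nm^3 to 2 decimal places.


Per kg fuel: CO2 = (C/12 kmol)*22.4 = (0.792/12)*22.4 = 1.47840 Nm^3
Per kg fuel: H2O = (H/2 kmol)*22.4 = (0.12/2)*22.4 = 1.34400 Nm^3
O2 needed per kg fuel = C/12 + H/4 = 0.792/12 + 0.12/4 = 0.09600000 kmol
Per kg fuel: N2 = O2*3.76*22.4 = 0.09600000*3.76*22.4 = 8.08550 Nm^3
Total per kg = 1.47840 + 1.34400 + 8.08550 = 10.90790 Nm^3
Total = 10.90790 * 5.7 = 62.18 Nm^3


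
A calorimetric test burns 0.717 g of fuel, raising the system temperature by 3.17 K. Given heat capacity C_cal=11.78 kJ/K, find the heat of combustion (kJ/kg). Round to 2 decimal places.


Hc = C_cal * delta_T / m_fuel
Q_released = 11.78 * 3.17 = 37.3426 kJ
m_fuel = 0.717 g = 0.717/1000 kg = 0.000717 kg
Hc = 37.3426 / 0.000717 = 52081.73 kJ/kg


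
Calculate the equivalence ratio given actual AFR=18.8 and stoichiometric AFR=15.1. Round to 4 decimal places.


phi = AFR_stoich / AFR_actual
phi = 15.1 / 18.8 = 0.8032


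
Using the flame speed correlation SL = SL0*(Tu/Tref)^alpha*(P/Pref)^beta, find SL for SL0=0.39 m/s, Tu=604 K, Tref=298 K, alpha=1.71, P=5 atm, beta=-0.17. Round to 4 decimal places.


SL = SL0 * (Tu/Tref)^alpha * (P/Pref)^beta
T ratio = 604/298 = 2.02684564
(T ratio)^alpha = 2.02684564^1.71 = 3.347059
(P/Pref)^beta = 5^(-0.17) = 0.760633
SL = 0.39 * 3.347059 * 0.760633 = 0.9929 m/s


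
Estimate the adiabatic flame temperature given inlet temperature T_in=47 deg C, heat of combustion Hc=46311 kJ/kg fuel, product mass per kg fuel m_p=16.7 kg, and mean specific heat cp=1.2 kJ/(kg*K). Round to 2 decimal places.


T_ad = T_in + Hc / (m_p * cp)
Denominator = 16.7 * 1.2 = 20.0400
Temperature rise = 46311 / 20.0400 = 2310.93 K
T_ad = 47 + 2310.93 = 2357.93 deg C


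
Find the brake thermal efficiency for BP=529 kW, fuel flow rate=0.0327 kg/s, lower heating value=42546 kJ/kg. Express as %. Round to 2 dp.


eta_BTE = (BP / (mf * LHV)) * 100
Denominator = 0.0327 * 42546 = 1391.2542 kW
eta_BTE = (529 / 1391.2542) * 100 = 38.02%


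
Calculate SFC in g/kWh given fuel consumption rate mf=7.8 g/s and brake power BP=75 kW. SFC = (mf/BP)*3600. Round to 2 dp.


SFC = (mf / BP) * 3600
Rate = 7.8 / 75 = 0.104000 g/(s*kW)
SFC = 0.104000 * 3600 = 374.40 g/kWh


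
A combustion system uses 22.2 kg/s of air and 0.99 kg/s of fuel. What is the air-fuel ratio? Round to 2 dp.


AFR = m_air / m_fuel
AFR = 22.2 / 0.99 = 22.42


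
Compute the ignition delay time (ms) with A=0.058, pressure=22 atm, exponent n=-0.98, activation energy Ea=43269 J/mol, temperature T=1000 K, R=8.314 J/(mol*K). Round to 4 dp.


tau = A * P^n * exp(Ea/(R*T))
P^n = 22^(-0.98) = 0.04835326
Ea/(R*T) = 43269/(8.314*1000) = 5.204354
exp(Ea/(R*T)) = 182.063240
tau = 0.058 * 0.04835326 * 182.063240 = 0.5106 ms


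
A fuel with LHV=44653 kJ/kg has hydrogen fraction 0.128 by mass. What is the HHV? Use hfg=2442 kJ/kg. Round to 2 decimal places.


HHV = LHV + hfg * 9 * H
Water addition = 2442 * 9 * 0.128 = 2813.184 kJ/kg
HHV = 44653 + 2813.184 = 47466.18 kJ/kg


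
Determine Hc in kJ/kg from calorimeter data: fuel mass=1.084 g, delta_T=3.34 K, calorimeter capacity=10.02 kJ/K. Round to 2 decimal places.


Hc = C_cal * delta_T / m_fuel
Q_released = 10.02 * 3.34 = 33.4668 kJ
m_fuel = 1.084 g = 1.084/1000 kg = 0.001084 kg
Hc = 33.4668 / 0.001084 = 30873.43 kJ/kg


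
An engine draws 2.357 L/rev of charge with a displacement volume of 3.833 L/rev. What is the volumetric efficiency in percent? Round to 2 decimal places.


eta_v = (V_actual / V_disp) * 100
Ratio = 2.357 / 3.833 = 0.6149
eta_v = 0.6149 * 100 = 61.49%


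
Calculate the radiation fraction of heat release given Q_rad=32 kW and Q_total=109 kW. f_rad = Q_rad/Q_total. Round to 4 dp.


f_rad = Q_rad / Q_total
f_rad = 32 / 109 = 0.2936


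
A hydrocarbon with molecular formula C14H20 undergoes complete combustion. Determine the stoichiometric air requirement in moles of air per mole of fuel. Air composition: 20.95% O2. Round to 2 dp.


Balanced combustion: C14H20 + 19 O2 -> 14 CO2 + 10 H2O
O2 needed = C + H/4 = 14 + 20/4 = 19.00 moles
Air moles = O2 / 0.2095 = 19.00 / 0.2095 = 90.69 moles air


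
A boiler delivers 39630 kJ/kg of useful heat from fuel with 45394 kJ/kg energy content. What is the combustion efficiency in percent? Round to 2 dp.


Efficiency = (Q_useful / Q_fuel) * 100
Efficiency = (39630 / 45394) * 100
Efficiency = 0.8730 * 100 = 87.30%


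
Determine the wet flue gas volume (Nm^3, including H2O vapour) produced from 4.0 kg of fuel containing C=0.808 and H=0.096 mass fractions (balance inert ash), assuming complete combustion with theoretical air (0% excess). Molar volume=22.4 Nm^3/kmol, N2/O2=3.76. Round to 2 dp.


Per kg fuel: CO2 = (C/12 kmol)*22.4 = (0.808/12)*22.4 = 1.50827 Nm^3
Per kg fuel: H2O = (H/2 kmol)*22.4 = (0.096/2)*22.4 = 1.07520 Nm^3
O2 needed per kg fuel = C/12 + H/4 = 0.808/12 + 0.096/4 = 0.09133333 kmol
Per kg fuel: N2 = O2*3.76*22.4 = 0.09133333*3.76*22.4 = 7.69246 Nm^3
Total per kg = 1.50827 + 1.07520 + 7.69246 = 10.27593 Nm^3
Total = 10.27593 * 4.0 = 41.10 Nm^3


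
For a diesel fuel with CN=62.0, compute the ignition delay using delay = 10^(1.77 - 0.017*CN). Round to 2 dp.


delay = 10^(1.77 - 0.017*CN)
Exponent = 1.77 - 0.017*62.0 = 0.7160
delay = 10^0.7160 = 5.20 ms


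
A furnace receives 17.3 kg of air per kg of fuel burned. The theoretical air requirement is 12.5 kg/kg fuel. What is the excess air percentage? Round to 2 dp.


Excess air = actual - stoichiometric = 17.3 - 12.5 = 4.80 kg/kg fuel
Excess air % = (excess / stoich) * 100 = (4.80 / 12.5) * 100 = 38.40%


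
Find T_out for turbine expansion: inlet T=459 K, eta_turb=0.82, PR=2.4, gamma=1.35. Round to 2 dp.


T_out = T_in * (1 - eta * (1 - PR^(-(gamma-1)/gamma)))
Exponent = -(1.35-1)/1.35 = -0.25925926
PR^exp = 2.4^(-0.25925926) = 0.79694200
Factor = 1 - 0.82*(1 - 0.79694200) = 0.83349244
T_out = 459 * 0.83349244 = 382.57 K


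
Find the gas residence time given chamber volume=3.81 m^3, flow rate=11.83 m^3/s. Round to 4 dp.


tau = V / Q_flow
tau = 3.81 / 11.83 = 0.3221 s


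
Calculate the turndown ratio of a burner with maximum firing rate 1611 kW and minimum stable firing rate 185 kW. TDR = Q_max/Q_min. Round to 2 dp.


TDR = Q_max / Q_min
TDR = 1611 / 185 = 8.71


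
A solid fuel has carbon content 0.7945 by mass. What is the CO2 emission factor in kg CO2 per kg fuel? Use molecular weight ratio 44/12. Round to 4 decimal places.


EF = C_frac * (M_CO2 / M_C)
EF = 0.7945 * (44/12)
EF = 0.7945 * 3.666667 = 2.9132 kg_CO2/kg_fuel


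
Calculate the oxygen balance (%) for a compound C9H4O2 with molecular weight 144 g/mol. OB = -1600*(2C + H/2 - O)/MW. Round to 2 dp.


OB = -1600 * (2C + H/2 - O) / MW
Inner = 2*9 + 4/2 - 2 = 18.00
OB = -1600 * 18.00 / 144 = -200.00%


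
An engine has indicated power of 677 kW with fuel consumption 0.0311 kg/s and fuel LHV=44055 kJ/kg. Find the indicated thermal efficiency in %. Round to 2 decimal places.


eta_ith = (IP / (mf * LHV)) * 100
Denominator = 0.0311 * 44055 = 1370.1105 kW
eta_ith = (677 / 1370.1105) * 100 = 49.41%


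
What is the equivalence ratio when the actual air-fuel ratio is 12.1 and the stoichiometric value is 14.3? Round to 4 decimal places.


phi = AFR_stoich / AFR_actual
phi = 14.3 / 12.1 = 1.1818


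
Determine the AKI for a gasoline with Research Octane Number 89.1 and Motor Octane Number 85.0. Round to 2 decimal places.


AKI = (RON + MON) / 2
AKI = (89.1 + 85.0) / 2
AKI = 174.1 / 2 = 87.05


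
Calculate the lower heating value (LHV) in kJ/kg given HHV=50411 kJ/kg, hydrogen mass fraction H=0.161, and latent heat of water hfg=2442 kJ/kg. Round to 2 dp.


LHV = HHV - hfg * 9 * H
Water correction = 2442 * 9 * 0.161 = 3538.458 kJ/kg
LHV = 50411 - 3538.458 = 46872.54 kJ/kg


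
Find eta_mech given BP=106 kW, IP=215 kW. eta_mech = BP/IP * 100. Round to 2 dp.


eta_mech = (BP / IP) * 100
Ratio = 106 / 215 = 0.4930
eta_mech = 0.4930 * 100 = 49.30%


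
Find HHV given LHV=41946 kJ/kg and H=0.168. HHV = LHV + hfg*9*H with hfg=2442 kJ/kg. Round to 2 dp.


HHV = LHV + hfg * 9 * H
Water addition = 2442 * 9 * 0.168 = 3692.304 kJ/kg
HHV = 41946 + 3692.304 = 45638.30 kJ/kg


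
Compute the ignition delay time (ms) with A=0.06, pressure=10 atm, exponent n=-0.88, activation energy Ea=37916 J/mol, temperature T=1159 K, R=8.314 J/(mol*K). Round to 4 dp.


tau = A * P^n * exp(Ea/(R*T))
P^n = 10^(-0.88) = 0.13182567
Ea/(R*T) = 37916/(8.314*1159) = 3.934858
exp(Ea/(R*T)) = 51.154883
tau = 0.06 * 0.13182567 * 51.154883 = 0.4046 ms


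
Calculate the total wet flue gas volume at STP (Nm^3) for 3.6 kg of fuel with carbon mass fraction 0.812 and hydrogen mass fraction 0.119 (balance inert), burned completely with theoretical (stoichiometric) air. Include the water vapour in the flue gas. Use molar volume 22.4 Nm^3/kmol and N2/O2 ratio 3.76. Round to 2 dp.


Per kg fuel: CO2 = (C/12 kmol)*22.4 = (0.812/12)*22.4 = 1.51573 Nm^3
Per kg fuel: H2O = (H/2 kmol)*22.4 = (0.119/2)*22.4 = 1.33280 Nm^3
O2 needed per kg fuel = C/12 + H/4 = 0.812/12 + 0.119/4 = 0.09741667 kmol
Per kg fuel: N2 = O2*3.76*22.4 = 0.09741667*3.76*22.4 = 8.20482 Nm^3
Total per kg = 1.51573 + 1.33280 + 8.20482 = 11.05335 Nm^3
Total = 11.05335 * 3.6 = 39.79 Nm^3


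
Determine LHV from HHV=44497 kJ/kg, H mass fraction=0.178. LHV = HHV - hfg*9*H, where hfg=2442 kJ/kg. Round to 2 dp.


LHV = HHV - hfg * 9 * H
Water correction = 2442 * 9 * 0.178 = 3912.084 kJ/kg
LHV = 44497 - 3912.084 = 40584.92 kJ/kg


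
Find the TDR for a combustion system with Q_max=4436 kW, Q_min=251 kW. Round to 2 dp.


TDR = Q_max / Q_min
TDR = 4436 / 251 = 17.67


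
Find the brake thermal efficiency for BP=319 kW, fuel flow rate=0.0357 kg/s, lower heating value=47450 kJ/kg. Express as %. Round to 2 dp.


eta_BTE = (BP / (mf * LHV)) * 100
Denominator = 0.0357 * 47450 = 1693.9650 kW
eta_BTE = (319 / 1693.9650) * 100 = 18.83%


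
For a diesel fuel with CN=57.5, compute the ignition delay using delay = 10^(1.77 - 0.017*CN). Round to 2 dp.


delay = 10^(1.77 - 0.017*CN)
Exponent = 1.77 - 0.017*57.5 = 0.7925
delay = 10^0.7925 = 6.20 ms


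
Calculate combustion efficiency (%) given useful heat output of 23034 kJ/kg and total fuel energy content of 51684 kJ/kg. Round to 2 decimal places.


Efficiency = (Q_useful / Q_fuel) * 100
Efficiency = (23034 / 51684) * 100
Efficiency = 0.4457 * 100 = 44.57%


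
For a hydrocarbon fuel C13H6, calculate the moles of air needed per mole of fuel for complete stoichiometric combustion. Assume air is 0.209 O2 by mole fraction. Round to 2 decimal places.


Balanced combustion: C13H6 + 14.5 O2 -> 13 CO2 + 3 H2O
O2 needed = C + H/4 = 13 + 6/4 = 14.50 moles
Air moles = O2 / 0.209 = 14.50 / 0.209 = 69.38 moles air


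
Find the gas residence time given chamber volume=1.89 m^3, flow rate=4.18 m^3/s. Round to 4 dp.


tau = V / Q_flow
tau = 1.89 / 4.18 = 0.4522 s


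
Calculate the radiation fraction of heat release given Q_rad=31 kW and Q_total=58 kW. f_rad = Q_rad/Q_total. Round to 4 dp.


f_rad = Q_rad / Q_total
f_rad = 31 / 58 = 0.5345


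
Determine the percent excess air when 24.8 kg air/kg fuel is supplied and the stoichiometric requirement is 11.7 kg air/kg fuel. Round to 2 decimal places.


Excess air = actual - stoichiometric = 24.8 - 11.7 = 13.10 kg/kg fuel
Excess air % = (excess / stoich) * 100 = (13.10 / 11.7) * 100 = 111.97%


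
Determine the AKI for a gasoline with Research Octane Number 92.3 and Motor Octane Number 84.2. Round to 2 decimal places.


AKI = (RON + MON) / 2
AKI = (92.3 + 84.2) / 2
AKI = 176.5 / 2 = 88.25


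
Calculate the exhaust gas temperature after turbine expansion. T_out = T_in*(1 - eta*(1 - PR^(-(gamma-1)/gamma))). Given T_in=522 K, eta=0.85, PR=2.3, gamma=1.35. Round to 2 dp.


T_out = T_in * (1 - eta * (1 - PR^(-(gamma-1)/gamma)))
Exponent = -(1.35-1)/1.35 = -0.25925926
PR^exp = 2.3^(-0.25925926) = 0.80578413
Factor = 1 - 0.85*(1 - 0.80578413) = 0.83491651
T_out = 522 * 0.83491651 = 435.83 K


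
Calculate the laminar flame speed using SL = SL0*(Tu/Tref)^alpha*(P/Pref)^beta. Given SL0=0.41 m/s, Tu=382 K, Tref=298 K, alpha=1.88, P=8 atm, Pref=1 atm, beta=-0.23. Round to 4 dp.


SL = SL0 * (Tu/Tref)^alpha * (P/Pref)^beta
T ratio = 382/298 = 1.28187919
(T ratio)^alpha = 1.28187919^1.88 = 1.594970
(P/Pref)^beta = 8^(-0.23) = 0.619854
SL = 0.41 * 1.594970 * 0.619854 = 0.4053 m/s


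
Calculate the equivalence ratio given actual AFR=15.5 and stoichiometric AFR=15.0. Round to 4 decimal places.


phi = AFR_stoich / AFR_actual
phi = 15.0 / 15.5 = 0.9677


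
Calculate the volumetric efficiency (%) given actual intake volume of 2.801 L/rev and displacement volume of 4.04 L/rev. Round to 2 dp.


eta_v = (V_actual / V_disp) * 100
Ratio = 2.801 / 4.04 = 0.6933
eta_v = 0.6933 * 100 = 69.33%


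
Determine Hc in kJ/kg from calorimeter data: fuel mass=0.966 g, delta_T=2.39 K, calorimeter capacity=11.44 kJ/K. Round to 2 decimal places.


Hc = C_cal * delta_T / m_fuel
Q_released = 11.44 * 2.39 = 27.3416 kJ
m_fuel = 0.966 g = 0.966/1000 kg = 0.000966 kg
Hc = 27.3416 / 0.000966 = 28303.93 kJ/kg


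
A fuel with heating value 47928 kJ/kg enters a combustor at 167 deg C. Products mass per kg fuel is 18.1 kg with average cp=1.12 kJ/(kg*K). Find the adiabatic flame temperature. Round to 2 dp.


T_ad = T_in + Hc / (m_p * cp)
Denominator = 18.1 * 1.12 = 20.2720
Temperature rise = 47928 / 20.2720 = 2364.25 K
T_ad = 167 + 2364.25 = 2531.25 deg C


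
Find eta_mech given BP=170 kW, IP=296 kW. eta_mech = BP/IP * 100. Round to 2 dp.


eta_mech = (BP / IP) * 100
Ratio = 170 / 296 = 0.5743
eta_mech = 0.5743 * 100 = 57.43%


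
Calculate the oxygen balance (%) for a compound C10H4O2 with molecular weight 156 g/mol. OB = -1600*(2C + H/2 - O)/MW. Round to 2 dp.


OB = -1600 * (2C + H/2 - O) / MW
Inner = 2*10 + 4/2 - 2 = 20.00
OB = -1600 * 20.00 / 156 = -205.13%


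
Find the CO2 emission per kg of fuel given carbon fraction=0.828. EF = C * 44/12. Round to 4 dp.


EF = C_frac * (M_CO2 / M_C)
EF = 0.828 * (44/12)
EF = 0.828 * 3.666667 = 3.0360 kg_CO2/kg_fuel


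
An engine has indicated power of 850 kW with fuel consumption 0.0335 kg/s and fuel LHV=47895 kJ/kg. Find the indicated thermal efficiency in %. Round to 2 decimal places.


eta_ith = (IP / (mf * LHV)) * 100
Denominator = 0.0335 * 47895 = 1604.4825 kW
eta_ith = (850 / 1604.4825) * 100 = 52.98%


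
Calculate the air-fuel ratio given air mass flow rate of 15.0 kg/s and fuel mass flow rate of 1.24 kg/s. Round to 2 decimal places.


AFR = m_air / m_fuel
AFR = 15.0 / 1.24 = 12.10


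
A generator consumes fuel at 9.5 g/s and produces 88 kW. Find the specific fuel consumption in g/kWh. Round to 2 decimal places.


SFC = (mf / BP) * 3600
Rate = 9.5 / 88 = 0.107955 g/(s*kW)
SFC = 0.107955 * 3600 = 388.64 g/kWh


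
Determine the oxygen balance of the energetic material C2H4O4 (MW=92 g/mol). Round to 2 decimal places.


OB = -1600 * (2C + H/2 - O) / MW
Inner = 2*2 + 4/2 - 4 = 2.00
OB = -1600 * 2.00 / 92 = -34.78%


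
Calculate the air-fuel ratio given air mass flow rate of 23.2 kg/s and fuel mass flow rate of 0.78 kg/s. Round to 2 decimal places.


AFR = m_air / m_fuel
AFR = 23.2 / 0.78 = 29.74


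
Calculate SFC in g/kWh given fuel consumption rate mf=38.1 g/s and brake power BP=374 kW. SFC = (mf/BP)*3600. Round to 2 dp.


SFC = (mf / BP) * 3600
Rate = 38.1 / 374 = 0.101872 g/(s*kW)
SFC = 0.101872 * 3600 = 366.74 g/kWh


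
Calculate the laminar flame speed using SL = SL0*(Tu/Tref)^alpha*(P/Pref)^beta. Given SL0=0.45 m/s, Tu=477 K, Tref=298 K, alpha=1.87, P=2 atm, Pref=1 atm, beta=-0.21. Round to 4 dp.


SL = SL0 * (Tu/Tref)^alpha * (P/Pref)^beta
T ratio = 477/298 = 1.60067114
(T ratio)^alpha = 1.60067114^1.87 = 2.410155
(P/Pref)^beta = 2^(-0.21) = 0.864537
SL = 0.45 * 2.410155 * 0.864537 = 0.9377 m/s


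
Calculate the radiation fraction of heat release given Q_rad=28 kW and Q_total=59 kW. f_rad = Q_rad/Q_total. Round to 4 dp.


f_rad = Q_rad / Q_total
f_rad = 28 / 59 = 0.4746


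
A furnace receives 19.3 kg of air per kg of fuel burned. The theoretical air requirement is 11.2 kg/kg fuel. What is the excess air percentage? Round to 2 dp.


Excess air = actual - stoichiometric = 19.3 - 11.2 = 8.10 kg/kg fuel
Excess air % = (excess / stoich) * 100 = (8.10 / 11.2) * 100 = 72.32%


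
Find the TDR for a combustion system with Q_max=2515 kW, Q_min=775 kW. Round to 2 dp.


TDR = Q_max / Q_min
TDR = 2515 / 775 = 3.25


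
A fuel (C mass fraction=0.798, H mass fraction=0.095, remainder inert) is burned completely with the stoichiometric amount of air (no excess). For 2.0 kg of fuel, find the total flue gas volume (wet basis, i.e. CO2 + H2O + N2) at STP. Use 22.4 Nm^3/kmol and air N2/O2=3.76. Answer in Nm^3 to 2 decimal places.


Per kg fuel: CO2 = (C/12 kmol)*22.4 = (0.798/12)*22.4 = 1.48960 Nm^3
Per kg fuel: H2O = (H/2 kmol)*22.4 = (0.095/2)*22.4 = 1.06400 Nm^3
O2 needed per kg fuel = C/12 + H/4 = 0.798/12 + 0.095/4 = 0.09025000 kmol
Per kg fuel: N2 = O2*3.76*22.4 = 0.09025000*3.76*22.4 = 7.60122 Nm^3
Total per kg = 1.48960 + 1.06400 + 7.60122 = 10.15482 Nm^3
Total = 10.15482 * 2.0 = 20.31 Nm^3


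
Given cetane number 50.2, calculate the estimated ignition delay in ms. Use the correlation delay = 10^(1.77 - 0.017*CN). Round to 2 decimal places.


delay = 10^(1.77 - 0.017*CN)
Exponent = 1.77 - 0.017*50.2 = 0.9166
delay = 10^0.9166 = 8.25 ms


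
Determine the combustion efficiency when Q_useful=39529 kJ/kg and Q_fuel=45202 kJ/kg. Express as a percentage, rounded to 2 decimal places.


Efficiency = (Q_useful / Q_fuel) * 100
Efficiency = (39529 / 45202) * 100
Efficiency = 0.8745 * 100 = 87.45%


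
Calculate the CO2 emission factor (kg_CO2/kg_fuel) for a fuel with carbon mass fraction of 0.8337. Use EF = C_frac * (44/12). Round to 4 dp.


EF = C_frac * (M_CO2 / M_C)
EF = 0.8337 * (44/12)
EF = 0.8337 * 3.666667 = 3.0569 kg_CO2/kg_fuel


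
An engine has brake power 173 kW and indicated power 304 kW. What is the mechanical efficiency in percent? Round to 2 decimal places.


eta_mech = (BP / IP) * 100
Ratio = 173 / 304 = 0.5691
eta_mech = 0.5691 * 100 = 56.91%


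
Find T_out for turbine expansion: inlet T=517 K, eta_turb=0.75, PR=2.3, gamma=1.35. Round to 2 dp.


T_out = T_in * (1 - eta * (1 - PR^(-(gamma-1)/gamma)))
Exponent = -(1.35-1)/1.35 = -0.25925926
PR^exp = 2.3^(-0.25925926) = 0.80578413
Factor = 1 - 0.75*(1 - 0.80578413) = 0.85433810
T_out = 517 * 0.85433810 = 441.69 K


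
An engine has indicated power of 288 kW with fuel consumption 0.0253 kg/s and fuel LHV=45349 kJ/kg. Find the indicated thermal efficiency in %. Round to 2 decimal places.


eta_ith = (IP / (mf * LHV)) * 100
Denominator = 0.0253 * 45349 = 1147.3297 kW
eta_ith = (288 / 1147.3297) * 100 = 25.10%


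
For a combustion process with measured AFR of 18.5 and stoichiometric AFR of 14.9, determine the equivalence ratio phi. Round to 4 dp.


phi = AFR_stoich / AFR_actual
phi = 14.9 / 18.5 = 0.8054


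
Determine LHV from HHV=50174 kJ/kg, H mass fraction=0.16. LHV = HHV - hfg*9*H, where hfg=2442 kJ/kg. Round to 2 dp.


LHV = HHV - hfg * 9 * H
Water correction = 2442 * 9 * 0.16 = 3516.480 kJ/kg
LHV = 50174 - 3516.480 = 46657.52 kJ/kg


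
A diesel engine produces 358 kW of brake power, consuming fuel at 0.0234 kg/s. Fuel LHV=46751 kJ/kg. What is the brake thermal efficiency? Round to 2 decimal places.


eta_BTE = (BP / (mf * LHV)) * 100
Denominator = 0.0234 * 46751 = 1093.9734 kW
eta_BTE = (358 / 1093.9734) * 100 = 32.72%


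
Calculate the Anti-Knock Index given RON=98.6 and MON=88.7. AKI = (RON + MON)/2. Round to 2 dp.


AKI = (RON + MON) / 2
AKI = (98.6 + 88.7) / 2
AKI = 187.3 / 2 = 93.65


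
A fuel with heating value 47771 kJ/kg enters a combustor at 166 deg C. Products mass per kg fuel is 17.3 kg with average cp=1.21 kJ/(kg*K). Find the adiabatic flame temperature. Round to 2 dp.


T_ad = T_in + Hc / (m_p * cp)
Denominator = 17.3 * 1.21 = 20.9330
Temperature rise = 47771 / 20.9330 = 2282.09 K
T_ad = 166 + 2282.09 = 2448.09 deg C


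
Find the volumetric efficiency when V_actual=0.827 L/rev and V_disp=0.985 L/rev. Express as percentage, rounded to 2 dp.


eta_v = (V_actual / V_disp) * 100
Ratio = 0.827 / 0.985 = 0.8396
eta_v = 0.8396 * 100 = 83.96%


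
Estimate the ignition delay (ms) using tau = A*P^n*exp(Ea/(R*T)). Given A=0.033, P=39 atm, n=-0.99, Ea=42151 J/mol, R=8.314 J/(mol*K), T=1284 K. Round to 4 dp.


tau = A * P^n * exp(Ea/(R*T))
P^n = 39^(-0.99) = 0.02659782
Ea/(R*T) = 42151/(8.314*1284) = 3.948506
exp(Ea/(R*T)) = 51.857850
tau = 0.033 * 0.02659782 * 51.857850 = 0.0455 ms


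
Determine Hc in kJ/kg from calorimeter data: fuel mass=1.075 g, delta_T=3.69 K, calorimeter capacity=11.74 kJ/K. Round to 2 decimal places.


Hc = C_cal * delta_T / m_fuel
Q_released = 11.74 * 3.69 = 43.3206 kJ
m_fuel = 1.075 g = 1.075/1000 kg = 0.001075 kg
Hc = 43.3206 / 0.001075 = 40298.23 kJ/kg


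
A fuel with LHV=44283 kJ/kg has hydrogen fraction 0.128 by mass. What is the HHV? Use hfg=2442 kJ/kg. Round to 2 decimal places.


HHV = LHV + hfg * 9 * H
Water addition = 2442 * 9 * 0.128 = 2813.184 kJ/kg
HHV = 44283 + 2813.184 = 47096.18 kJ/kg


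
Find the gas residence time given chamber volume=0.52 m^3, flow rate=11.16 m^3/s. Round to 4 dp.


tau = V / Q_flow
tau = 0.52 / 11.16 = 0.0466 s


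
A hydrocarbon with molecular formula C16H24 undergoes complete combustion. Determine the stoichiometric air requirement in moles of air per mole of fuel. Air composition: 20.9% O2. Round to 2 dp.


Balanced combustion: C16H24 + 22 O2 -> 16 CO2 + 12 H2O
O2 needed = C + H/4 = 16 + 24/4 = 22.00 moles
Air moles = O2 / 0.209 = 22.00 / 0.209 = 105.26 moles air


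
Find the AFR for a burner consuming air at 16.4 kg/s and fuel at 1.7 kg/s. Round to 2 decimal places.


AFR = m_air / m_fuel
AFR = 16.4 / 1.7 = 9.65


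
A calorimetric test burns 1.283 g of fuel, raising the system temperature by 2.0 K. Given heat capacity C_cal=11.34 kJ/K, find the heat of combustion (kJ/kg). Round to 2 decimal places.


Hc = C_cal * delta_T / m_fuel
Q_released = 11.34 * 2.0 = 22.6800 kJ
m_fuel = 1.283 g = 1.283/1000 kg = 0.001283 kg
Hc = 22.6800 / 0.001283 = 17677.32 kJ/kg


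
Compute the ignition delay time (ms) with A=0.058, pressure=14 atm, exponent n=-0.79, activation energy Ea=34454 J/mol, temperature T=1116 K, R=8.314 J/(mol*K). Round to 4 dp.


tau = A * P^n * exp(Ea/(R*T))
P^n = 14^(-0.79) = 0.12432511
Ea/(R*T) = 34454/(8.314*1116) = 3.713346
exp(Ea/(R*T)) = 40.990738
tau = 0.058 * 0.12432511 * 40.990738 = 0.2956 ms


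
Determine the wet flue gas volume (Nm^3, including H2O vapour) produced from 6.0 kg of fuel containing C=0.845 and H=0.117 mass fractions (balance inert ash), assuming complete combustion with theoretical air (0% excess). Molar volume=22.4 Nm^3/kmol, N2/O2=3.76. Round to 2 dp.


Per kg fuel: CO2 = (C/12 kmol)*22.4 = (0.845/12)*22.4 = 1.57733 Nm^3
Per kg fuel: H2O = (H/2 kmol)*22.4 = (0.117/2)*22.4 = 1.31040 Nm^3
O2 needed per kg fuel = C/12 + H/4 = 0.845/12 + 0.117/4 = 0.09966667 kmol
Per kg fuel: N2 = O2*3.76*22.4 = 0.09966667*3.76*22.4 = 8.39433 Nm^3
Total per kg = 1.57733 + 1.31040 + 8.39433 = 11.28206 Nm^3
Total = 11.28206 * 6.0 = 67.69 Nm^3


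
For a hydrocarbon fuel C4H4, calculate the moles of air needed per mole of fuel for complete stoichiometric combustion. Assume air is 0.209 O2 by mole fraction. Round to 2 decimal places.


Balanced combustion: C4H4 + 5 O2 -> 4 CO2 + 2 H2O
O2 needed = C + H/4 = 4 + 4/4 = 5.00 moles
Air moles = O2 / 0.209 = 5.00 / 0.209 = 23.92 moles air


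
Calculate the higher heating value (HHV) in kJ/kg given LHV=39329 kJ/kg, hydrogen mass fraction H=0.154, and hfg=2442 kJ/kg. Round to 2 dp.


HHV = LHV + hfg * 9 * H
Water addition = 2442 * 9 * 0.154 = 3384.612 kJ/kg
HHV = 39329 + 3384.612 = 42713.61 kJ/kg


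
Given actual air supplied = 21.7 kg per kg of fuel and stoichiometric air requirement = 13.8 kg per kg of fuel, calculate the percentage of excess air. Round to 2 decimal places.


Excess air = actual - stoichiometric = 21.7 - 13.8 = 7.90 kg/kg fuel
Excess air % = (excess / stoich) * 100 = (7.90 / 13.8) * 100 = 57.25%


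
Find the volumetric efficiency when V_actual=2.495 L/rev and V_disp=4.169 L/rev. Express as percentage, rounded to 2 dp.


eta_v = (V_actual / V_disp) * 100
Ratio = 2.495 / 4.169 = 0.5985
eta_v = 0.5985 * 100 = 59.85%


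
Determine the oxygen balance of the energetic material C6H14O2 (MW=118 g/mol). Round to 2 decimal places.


OB = -1600 * (2C + H/2 - O) / MW
Inner = 2*6 + 14/2 - 2 = 17.00
OB = -1600 * 17.00 / 118 = -230.51%


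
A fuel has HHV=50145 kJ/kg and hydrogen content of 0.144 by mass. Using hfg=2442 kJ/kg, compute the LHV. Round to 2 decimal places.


LHV = HHV - hfg * 9 * H
Water correction = 2442 * 9 * 0.144 = 3164.832 kJ/kg
LHV = 50145 - 3164.832 = 46980.17 kJ/kg


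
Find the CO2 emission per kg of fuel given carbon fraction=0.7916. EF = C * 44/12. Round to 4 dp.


EF = C_frac * (M_CO2 / M_C)
EF = 0.7916 * (44/12)
EF = 0.7916 * 3.666667 = 2.9025 kg_CO2/kg_fuel


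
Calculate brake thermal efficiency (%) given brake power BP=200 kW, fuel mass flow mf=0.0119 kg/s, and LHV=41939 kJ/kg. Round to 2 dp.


eta_BTE = (BP / (mf * LHV)) * 100
Denominator = 0.0119 * 41939 = 499.0741 kW
eta_BTE = (200 / 499.0741) * 100 = 40.07%


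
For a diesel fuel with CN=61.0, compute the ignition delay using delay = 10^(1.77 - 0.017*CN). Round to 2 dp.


delay = 10^(1.77 - 0.017*CN)
Exponent = 1.77 - 0.017*61.0 = 0.7330
delay = 10^0.7330 = 5.41 ms


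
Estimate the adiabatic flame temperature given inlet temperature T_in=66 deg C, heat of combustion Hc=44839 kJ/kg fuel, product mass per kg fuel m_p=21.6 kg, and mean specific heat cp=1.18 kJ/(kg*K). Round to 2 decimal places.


T_ad = T_in + Hc / (m_p * cp)
Denominator = 21.6 * 1.18 = 25.4880
Temperature rise = 44839 / 25.4880 = 1759.22 K
T_ad = 66 + 1759.22 = 1825.22 deg C


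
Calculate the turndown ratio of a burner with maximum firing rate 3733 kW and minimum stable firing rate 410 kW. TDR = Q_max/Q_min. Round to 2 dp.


TDR = Q_max / Q_min
TDR = 3733 / 410 = 9.10


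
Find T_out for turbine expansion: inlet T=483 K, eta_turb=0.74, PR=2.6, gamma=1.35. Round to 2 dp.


T_out = T_in * (1 - eta * (1 - PR^(-(gamma-1)/gamma)))
Exponent = -(1.35-1)/1.35 = -0.25925926
PR^exp = 2.6^(-0.25925926) = 0.78057442
Factor = 1 - 0.74*(1 - 0.78057442) = 0.83762507
T_out = 483 * 0.83762507 = 404.57 K


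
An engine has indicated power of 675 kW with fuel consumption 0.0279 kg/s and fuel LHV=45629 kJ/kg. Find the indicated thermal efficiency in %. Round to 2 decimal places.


eta_ith = (IP / (mf * LHV)) * 100
Denominator = 0.0279 * 45629 = 1273.0491 kW
eta_ith = (675 / 1273.0491) * 100 = 53.02%


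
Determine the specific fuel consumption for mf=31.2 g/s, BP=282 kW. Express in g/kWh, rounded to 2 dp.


SFC = (mf / BP) * 3600
Rate = 31.2 / 282 = 0.110638 g/(s*kW)
SFC = 0.110638 * 3600 = 398.30 g/kWh
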